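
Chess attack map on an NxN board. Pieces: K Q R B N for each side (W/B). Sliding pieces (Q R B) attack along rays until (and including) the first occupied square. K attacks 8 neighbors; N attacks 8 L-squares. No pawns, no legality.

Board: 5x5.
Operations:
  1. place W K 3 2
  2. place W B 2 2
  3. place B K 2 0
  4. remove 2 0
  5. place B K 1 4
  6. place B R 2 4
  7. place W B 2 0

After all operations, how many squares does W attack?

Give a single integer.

Answer: 15

Derivation:
Op 1: place WK@(3,2)
Op 2: place WB@(2,2)
Op 3: place BK@(2,0)
Op 4: remove (2,0)
Op 5: place BK@(1,4)
Op 6: place BR@(2,4)
Op 7: place WB@(2,0)
Per-piece attacks for W:
  WB@(2,0): attacks (3,1) (4,2) (1,1) (0,2)
  WB@(2,2): attacks (3,3) (4,4) (3,1) (4,0) (1,3) (0,4) (1,1) (0,0)
  WK@(3,2): attacks (3,3) (3,1) (4,2) (2,2) (4,3) (4,1) (2,3) (2,1)
Union (15 distinct): (0,0) (0,2) (0,4) (1,1) (1,3) (2,1) (2,2) (2,3) (3,1) (3,3) (4,0) (4,1) (4,2) (4,3) (4,4)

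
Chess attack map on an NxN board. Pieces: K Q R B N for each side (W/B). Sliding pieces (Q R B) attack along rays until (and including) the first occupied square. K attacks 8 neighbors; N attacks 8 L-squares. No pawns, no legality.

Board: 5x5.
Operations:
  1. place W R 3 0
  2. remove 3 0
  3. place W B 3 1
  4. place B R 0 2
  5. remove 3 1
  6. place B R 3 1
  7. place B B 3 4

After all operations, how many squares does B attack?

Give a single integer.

Answer: 16

Derivation:
Op 1: place WR@(3,0)
Op 2: remove (3,0)
Op 3: place WB@(3,1)
Op 4: place BR@(0,2)
Op 5: remove (3,1)
Op 6: place BR@(3,1)
Op 7: place BB@(3,4)
Per-piece attacks for B:
  BR@(0,2): attacks (0,3) (0,4) (0,1) (0,0) (1,2) (2,2) (3,2) (4,2)
  BR@(3,1): attacks (3,2) (3,3) (3,4) (3,0) (4,1) (2,1) (1,1) (0,1) [ray(0,1) blocked at (3,4)]
  BB@(3,4): attacks (4,3) (2,3) (1,2) (0,1)
Union (16 distinct): (0,0) (0,1) (0,3) (0,4) (1,1) (1,2) (2,1) (2,2) (2,3) (3,0) (3,2) (3,3) (3,4) (4,1) (4,2) (4,3)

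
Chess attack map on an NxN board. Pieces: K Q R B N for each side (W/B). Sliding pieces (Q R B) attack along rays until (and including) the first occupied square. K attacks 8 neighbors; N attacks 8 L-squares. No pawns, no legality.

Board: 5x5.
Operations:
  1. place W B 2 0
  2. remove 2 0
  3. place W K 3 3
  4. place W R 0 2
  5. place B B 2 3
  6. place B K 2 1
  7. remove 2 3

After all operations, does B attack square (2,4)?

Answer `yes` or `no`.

Op 1: place WB@(2,0)
Op 2: remove (2,0)
Op 3: place WK@(3,3)
Op 4: place WR@(0,2)
Op 5: place BB@(2,3)
Op 6: place BK@(2,1)
Op 7: remove (2,3)
Per-piece attacks for B:
  BK@(2,1): attacks (2,2) (2,0) (3,1) (1,1) (3,2) (3,0) (1,2) (1,0)
B attacks (2,4): no

Answer: no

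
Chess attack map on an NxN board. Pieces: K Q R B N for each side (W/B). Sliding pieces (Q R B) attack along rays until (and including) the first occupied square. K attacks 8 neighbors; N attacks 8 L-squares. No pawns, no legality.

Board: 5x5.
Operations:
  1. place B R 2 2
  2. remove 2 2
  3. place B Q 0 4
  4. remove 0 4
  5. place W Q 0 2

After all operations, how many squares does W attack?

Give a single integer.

Op 1: place BR@(2,2)
Op 2: remove (2,2)
Op 3: place BQ@(0,4)
Op 4: remove (0,4)
Op 5: place WQ@(0,2)
Per-piece attacks for W:
  WQ@(0,2): attacks (0,3) (0,4) (0,1) (0,0) (1,2) (2,2) (3,2) (4,2) (1,3) (2,4) (1,1) (2,0)
Union (12 distinct): (0,0) (0,1) (0,3) (0,4) (1,1) (1,2) (1,3) (2,0) (2,2) (2,4) (3,2) (4,2)

Answer: 12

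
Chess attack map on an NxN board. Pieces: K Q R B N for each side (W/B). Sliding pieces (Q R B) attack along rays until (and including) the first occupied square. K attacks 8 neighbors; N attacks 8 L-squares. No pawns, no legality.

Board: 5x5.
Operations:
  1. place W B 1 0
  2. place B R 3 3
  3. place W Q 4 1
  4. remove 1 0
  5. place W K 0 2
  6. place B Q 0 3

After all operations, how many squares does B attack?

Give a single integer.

Answer: 14

Derivation:
Op 1: place WB@(1,0)
Op 2: place BR@(3,3)
Op 3: place WQ@(4,1)
Op 4: remove (1,0)
Op 5: place WK@(0,2)
Op 6: place BQ@(0,3)
Per-piece attacks for B:
  BQ@(0,3): attacks (0,4) (0,2) (1,3) (2,3) (3,3) (1,4) (1,2) (2,1) (3,0) [ray(0,-1) blocked at (0,2); ray(1,0) blocked at (3,3)]
  BR@(3,3): attacks (3,4) (3,2) (3,1) (3,0) (4,3) (2,3) (1,3) (0,3) [ray(-1,0) blocked at (0,3)]
Union (14 distinct): (0,2) (0,3) (0,4) (1,2) (1,3) (1,4) (2,1) (2,3) (3,0) (3,1) (3,2) (3,3) (3,4) (4,3)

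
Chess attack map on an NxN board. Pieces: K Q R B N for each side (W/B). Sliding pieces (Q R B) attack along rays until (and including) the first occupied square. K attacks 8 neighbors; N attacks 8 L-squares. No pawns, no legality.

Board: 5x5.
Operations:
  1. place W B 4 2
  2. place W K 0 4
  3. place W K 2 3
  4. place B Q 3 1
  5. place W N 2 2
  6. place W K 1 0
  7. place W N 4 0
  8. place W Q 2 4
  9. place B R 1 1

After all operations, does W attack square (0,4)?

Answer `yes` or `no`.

Answer: yes

Derivation:
Op 1: place WB@(4,2)
Op 2: place WK@(0,4)
Op 3: place WK@(2,3)
Op 4: place BQ@(3,1)
Op 5: place WN@(2,2)
Op 6: place WK@(1,0)
Op 7: place WN@(4,0)
Op 8: place WQ@(2,4)
Op 9: place BR@(1,1)
Per-piece attacks for W:
  WK@(0,4): attacks (0,3) (1,4) (1,3)
  WK@(1,0): attacks (1,1) (2,0) (0,0) (2,1) (0,1)
  WN@(2,2): attacks (3,4) (4,3) (1,4) (0,3) (3,0) (4,1) (1,0) (0,1)
  WK@(2,3): attacks (2,4) (2,2) (3,3) (1,3) (3,4) (3,2) (1,4) (1,2)
  WQ@(2,4): attacks (2,3) (3,4) (4,4) (1,4) (0,4) (3,3) (4,2) (1,3) (0,2) [ray(0,-1) blocked at (2,3); ray(-1,0) blocked at (0,4); ray(1,-1) blocked at (4,2)]
  WN@(4,0): attacks (3,2) (2,1)
  WB@(4,2): attacks (3,3) (2,4) (3,1) [ray(-1,1) blocked at (2,4); ray(-1,-1) blocked at (3,1)]
W attacks (0,4): yes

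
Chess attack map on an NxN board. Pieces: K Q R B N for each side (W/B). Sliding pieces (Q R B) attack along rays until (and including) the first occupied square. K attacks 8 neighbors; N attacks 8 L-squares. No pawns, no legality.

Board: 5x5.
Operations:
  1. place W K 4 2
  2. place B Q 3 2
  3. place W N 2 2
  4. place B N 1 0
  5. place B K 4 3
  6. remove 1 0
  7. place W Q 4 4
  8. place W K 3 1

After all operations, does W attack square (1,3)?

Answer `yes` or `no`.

Op 1: place WK@(4,2)
Op 2: place BQ@(3,2)
Op 3: place WN@(2,2)
Op 4: place BN@(1,0)
Op 5: place BK@(4,3)
Op 6: remove (1,0)
Op 7: place WQ@(4,4)
Op 8: place WK@(3,1)
Per-piece attacks for W:
  WN@(2,2): attacks (3,4) (4,3) (1,4) (0,3) (3,0) (4,1) (1,0) (0,1)
  WK@(3,1): attacks (3,2) (3,0) (4,1) (2,1) (4,2) (4,0) (2,2) (2,0)
  WK@(4,2): attacks (4,3) (4,1) (3,2) (3,3) (3,1)
  WQ@(4,4): attacks (4,3) (3,4) (2,4) (1,4) (0,4) (3,3) (2,2) [ray(0,-1) blocked at (4,3); ray(-1,-1) blocked at (2,2)]
W attacks (1,3): no

Answer: no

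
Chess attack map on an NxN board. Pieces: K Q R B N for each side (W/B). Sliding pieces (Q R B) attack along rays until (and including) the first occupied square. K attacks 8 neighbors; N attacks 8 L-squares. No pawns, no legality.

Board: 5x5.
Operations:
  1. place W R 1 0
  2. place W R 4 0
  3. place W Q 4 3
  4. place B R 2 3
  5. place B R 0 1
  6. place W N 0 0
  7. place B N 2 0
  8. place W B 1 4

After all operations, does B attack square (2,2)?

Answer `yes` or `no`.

Op 1: place WR@(1,0)
Op 2: place WR@(4,0)
Op 3: place WQ@(4,3)
Op 4: place BR@(2,3)
Op 5: place BR@(0,1)
Op 6: place WN@(0,0)
Op 7: place BN@(2,0)
Op 8: place WB@(1,4)
Per-piece attacks for B:
  BR@(0,1): attacks (0,2) (0,3) (0,4) (0,0) (1,1) (2,1) (3,1) (4,1) [ray(0,-1) blocked at (0,0)]
  BN@(2,0): attacks (3,2) (4,1) (1,2) (0,1)
  BR@(2,3): attacks (2,4) (2,2) (2,1) (2,0) (3,3) (4,3) (1,3) (0,3) [ray(0,-1) blocked at (2,0); ray(1,0) blocked at (4,3)]
B attacks (2,2): yes

Answer: yes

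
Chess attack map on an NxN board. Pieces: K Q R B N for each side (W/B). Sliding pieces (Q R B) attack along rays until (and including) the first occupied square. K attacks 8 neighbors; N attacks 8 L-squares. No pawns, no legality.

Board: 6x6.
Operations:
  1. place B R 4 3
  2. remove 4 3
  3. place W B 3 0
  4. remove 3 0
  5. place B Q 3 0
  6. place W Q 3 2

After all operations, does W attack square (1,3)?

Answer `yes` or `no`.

Answer: no

Derivation:
Op 1: place BR@(4,3)
Op 2: remove (4,3)
Op 3: place WB@(3,0)
Op 4: remove (3,0)
Op 5: place BQ@(3,0)
Op 6: place WQ@(3,2)
Per-piece attacks for W:
  WQ@(3,2): attacks (3,3) (3,4) (3,5) (3,1) (3,0) (4,2) (5,2) (2,2) (1,2) (0,2) (4,3) (5,4) (4,1) (5,0) (2,3) (1,4) (0,5) (2,1) (1,0) [ray(0,-1) blocked at (3,0)]
W attacks (1,3): no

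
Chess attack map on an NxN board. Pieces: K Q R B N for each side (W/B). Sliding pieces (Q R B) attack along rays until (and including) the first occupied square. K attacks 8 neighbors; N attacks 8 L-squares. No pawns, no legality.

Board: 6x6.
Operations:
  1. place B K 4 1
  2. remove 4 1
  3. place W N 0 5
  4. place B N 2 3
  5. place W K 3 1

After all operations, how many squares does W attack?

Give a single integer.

Op 1: place BK@(4,1)
Op 2: remove (4,1)
Op 3: place WN@(0,5)
Op 4: place BN@(2,3)
Op 5: place WK@(3,1)
Per-piece attacks for W:
  WN@(0,5): attacks (1,3) (2,4)
  WK@(3,1): attacks (3,2) (3,0) (4,1) (2,1) (4,2) (4,0) (2,2) (2,0)
Union (10 distinct): (1,3) (2,0) (2,1) (2,2) (2,4) (3,0) (3,2) (4,0) (4,1) (4,2)

Answer: 10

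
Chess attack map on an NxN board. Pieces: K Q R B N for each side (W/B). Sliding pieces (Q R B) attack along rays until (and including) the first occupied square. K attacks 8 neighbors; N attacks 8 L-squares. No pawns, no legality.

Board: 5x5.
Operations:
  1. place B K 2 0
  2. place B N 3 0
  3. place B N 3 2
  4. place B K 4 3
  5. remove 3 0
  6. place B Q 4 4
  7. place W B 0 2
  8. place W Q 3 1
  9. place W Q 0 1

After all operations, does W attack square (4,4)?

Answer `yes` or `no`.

Answer: no

Derivation:
Op 1: place BK@(2,0)
Op 2: place BN@(3,0)
Op 3: place BN@(3,2)
Op 4: place BK@(4,3)
Op 5: remove (3,0)
Op 6: place BQ@(4,4)
Op 7: place WB@(0,2)
Op 8: place WQ@(3,1)
Op 9: place WQ@(0,1)
Per-piece attacks for W:
  WQ@(0,1): attacks (0,2) (0,0) (1,1) (2,1) (3,1) (1,2) (2,3) (3,4) (1,0) [ray(0,1) blocked at (0,2); ray(1,0) blocked at (3,1)]
  WB@(0,2): attacks (1,3) (2,4) (1,1) (2,0) [ray(1,-1) blocked at (2,0)]
  WQ@(3,1): attacks (3,2) (3,0) (4,1) (2,1) (1,1) (0,1) (4,2) (4,0) (2,2) (1,3) (0,4) (2,0) [ray(0,1) blocked at (3,2); ray(-1,0) blocked at (0,1); ray(-1,-1) blocked at (2,0)]
W attacks (4,4): no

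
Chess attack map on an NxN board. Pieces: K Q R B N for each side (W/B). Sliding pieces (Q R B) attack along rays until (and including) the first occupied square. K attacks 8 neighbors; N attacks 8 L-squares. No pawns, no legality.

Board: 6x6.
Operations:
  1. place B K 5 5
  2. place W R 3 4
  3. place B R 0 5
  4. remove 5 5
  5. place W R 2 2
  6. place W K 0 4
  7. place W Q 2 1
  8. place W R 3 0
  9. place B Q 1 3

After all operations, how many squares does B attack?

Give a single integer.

Answer: 18

Derivation:
Op 1: place BK@(5,5)
Op 2: place WR@(3,4)
Op 3: place BR@(0,5)
Op 4: remove (5,5)
Op 5: place WR@(2,2)
Op 6: place WK@(0,4)
Op 7: place WQ@(2,1)
Op 8: place WR@(3,0)
Op 9: place BQ@(1,3)
Per-piece attacks for B:
  BR@(0,5): attacks (0,4) (1,5) (2,5) (3,5) (4,5) (5,5) [ray(0,-1) blocked at (0,4)]
  BQ@(1,3): attacks (1,4) (1,5) (1,2) (1,1) (1,0) (2,3) (3,3) (4,3) (5,3) (0,3) (2,4) (3,5) (2,2) (0,4) (0,2) [ray(1,-1) blocked at (2,2); ray(-1,1) blocked at (0,4)]
Union (18 distinct): (0,2) (0,3) (0,4) (1,0) (1,1) (1,2) (1,4) (1,5) (2,2) (2,3) (2,4) (2,5) (3,3) (3,5) (4,3) (4,5) (5,3) (5,5)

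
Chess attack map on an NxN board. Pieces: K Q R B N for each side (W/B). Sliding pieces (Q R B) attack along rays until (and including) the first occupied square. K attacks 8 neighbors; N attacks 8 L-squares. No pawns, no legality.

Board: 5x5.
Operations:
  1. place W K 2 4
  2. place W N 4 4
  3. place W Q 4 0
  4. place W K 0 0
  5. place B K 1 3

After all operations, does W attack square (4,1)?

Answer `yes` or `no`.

Op 1: place WK@(2,4)
Op 2: place WN@(4,4)
Op 3: place WQ@(4,0)
Op 4: place WK@(0,0)
Op 5: place BK@(1,3)
Per-piece attacks for W:
  WK@(0,0): attacks (0,1) (1,0) (1,1)
  WK@(2,4): attacks (2,3) (3,4) (1,4) (3,3) (1,3)
  WQ@(4,0): attacks (4,1) (4,2) (4,3) (4,4) (3,0) (2,0) (1,0) (0,0) (3,1) (2,2) (1,3) [ray(0,1) blocked at (4,4); ray(-1,0) blocked at (0,0); ray(-1,1) blocked at (1,3)]
  WN@(4,4): attacks (3,2) (2,3)
W attacks (4,1): yes

Answer: yes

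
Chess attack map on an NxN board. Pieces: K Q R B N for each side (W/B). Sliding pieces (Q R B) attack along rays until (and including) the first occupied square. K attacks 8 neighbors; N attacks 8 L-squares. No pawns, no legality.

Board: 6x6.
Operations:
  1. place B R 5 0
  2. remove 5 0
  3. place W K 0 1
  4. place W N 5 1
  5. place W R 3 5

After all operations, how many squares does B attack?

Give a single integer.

Answer: 0

Derivation:
Op 1: place BR@(5,0)
Op 2: remove (5,0)
Op 3: place WK@(0,1)
Op 4: place WN@(5,1)
Op 5: place WR@(3,5)
Per-piece attacks for B:
Union (0 distinct): (none)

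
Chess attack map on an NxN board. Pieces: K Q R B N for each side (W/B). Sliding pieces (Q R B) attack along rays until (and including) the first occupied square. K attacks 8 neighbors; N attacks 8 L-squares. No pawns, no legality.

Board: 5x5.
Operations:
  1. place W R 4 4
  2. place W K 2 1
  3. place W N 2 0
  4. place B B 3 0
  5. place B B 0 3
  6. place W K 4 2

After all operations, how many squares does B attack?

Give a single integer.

Answer: 4

Derivation:
Op 1: place WR@(4,4)
Op 2: place WK@(2,1)
Op 3: place WN@(2,0)
Op 4: place BB@(3,0)
Op 5: place BB@(0,3)
Op 6: place WK@(4,2)
Per-piece attacks for B:
  BB@(0,3): attacks (1,4) (1,2) (2,1) [ray(1,-1) blocked at (2,1)]
  BB@(3,0): attacks (4,1) (2,1) [ray(-1,1) blocked at (2,1)]
Union (4 distinct): (1,2) (1,4) (2,1) (4,1)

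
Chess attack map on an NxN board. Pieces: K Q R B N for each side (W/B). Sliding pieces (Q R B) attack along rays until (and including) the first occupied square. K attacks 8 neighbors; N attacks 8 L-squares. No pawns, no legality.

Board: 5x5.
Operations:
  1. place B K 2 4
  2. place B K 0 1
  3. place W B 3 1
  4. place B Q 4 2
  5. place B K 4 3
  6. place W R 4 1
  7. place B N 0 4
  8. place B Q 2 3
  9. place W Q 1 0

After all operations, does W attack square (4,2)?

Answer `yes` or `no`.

Answer: yes

Derivation:
Op 1: place BK@(2,4)
Op 2: place BK@(0,1)
Op 3: place WB@(3,1)
Op 4: place BQ@(4,2)
Op 5: place BK@(4,3)
Op 6: place WR@(4,1)
Op 7: place BN@(0,4)
Op 8: place BQ@(2,3)
Op 9: place WQ@(1,0)
Per-piece attacks for W:
  WQ@(1,0): attacks (1,1) (1,2) (1,3) (1,4) (2,0) (3,0) (4,0) (0,0) (2,1) (3,2) (4,3) (0,1) [ray(1,1) blocked at (4,3); ray(-1,1) blocked at (0,1)]
  WB@(3,1): attacks (4,2) (4,0) (2,2) (1,3) (0,4) (2,0) [ray(1,1) blocked at (4,2); ray(-1,1) blocked at (0,4)]
  WR@(4,1): attacks (4,2) (4,0) (3,1) [ray(0,1) blocked at (4,2); ray(-1,0) blocked at (3,1)]
W attacks (4,2): yes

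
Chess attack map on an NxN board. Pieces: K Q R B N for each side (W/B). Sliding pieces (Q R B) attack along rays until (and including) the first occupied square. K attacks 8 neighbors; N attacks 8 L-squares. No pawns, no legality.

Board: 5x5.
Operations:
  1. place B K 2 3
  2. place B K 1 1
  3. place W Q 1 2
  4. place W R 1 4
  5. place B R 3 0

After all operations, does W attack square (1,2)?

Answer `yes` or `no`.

Op 1: place BK@(2,3)
Op 2: place BK@(1,1)
Op 3: place WQ@(1,2)
Op 4: place WR@(1,4)
Op 5: place BR@(3,0)
Per-piece attacks for W:
  WQ@(1,2): attacks (1,3) (1,4) (1,1) (2,2) (3,2) (4,2) (0,2) (2,3) (2,1) (3,0) (0,3) (0,1) [ray(0,1) blocked at (1,4); ray(0,-1) blocked at (1,1); ray(1,1) blocked at (2,3); ray(1,-1) blocked at (3,0)]
  WR@(1,4): attacks (1,3) (1,2) (2,4) (3,4) (4,4) (0,4) [ray(0,-1) blocked at (1,2)]
W attacks (1,2): yes

Answer: yes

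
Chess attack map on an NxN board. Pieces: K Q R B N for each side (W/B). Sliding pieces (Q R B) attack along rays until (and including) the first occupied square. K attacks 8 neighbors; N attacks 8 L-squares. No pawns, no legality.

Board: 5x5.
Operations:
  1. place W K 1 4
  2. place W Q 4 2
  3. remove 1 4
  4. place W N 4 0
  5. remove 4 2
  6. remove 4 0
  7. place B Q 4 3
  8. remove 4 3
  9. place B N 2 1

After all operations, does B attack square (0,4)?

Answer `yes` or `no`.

Answer: no

Derivation:
Op 1: place WK@(1,4)
Op 2: place WQ@(4,2)
Op 3: remove (1,4)
Op 4: place WN@(4,0)
Op 5: remove (4,2)
Op 6: remove (4,0)
Op 7: place BQ@(4,3)
Op 8: remove (4,3)
Op 9: place BN@(2,1)
Per-piece attacks for B:
  BN@(2,1): attacks (3,3) (4,2) (1,3) (0,2) (4,0) (0,0)
B attacks (0,4): no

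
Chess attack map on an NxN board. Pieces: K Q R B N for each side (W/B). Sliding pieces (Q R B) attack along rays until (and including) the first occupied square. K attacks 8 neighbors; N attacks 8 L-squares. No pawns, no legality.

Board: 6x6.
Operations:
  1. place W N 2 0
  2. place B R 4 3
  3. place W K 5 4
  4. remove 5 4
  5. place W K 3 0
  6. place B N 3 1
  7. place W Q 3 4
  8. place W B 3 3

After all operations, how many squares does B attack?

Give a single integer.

Op 1: place WN@(2,0)
Op 2: place BR@(4,3)
Op 3: place WK@(5,4)
Op 4: remove (5,4)
Op 5: place WK@(3,0)
Op 6: place BN@(3,1)
Op 7: place WQ@(3,4)
Op 8: place WB@(3,3)
Per-piece attacks for B:
  BN@(3,1): attacks (4,3) (5,2) (2,3) (1,2) (5,0) (1,0)
  BR@(4,3): attacks (4,4) (4,5) (4,2) (4,1) (4,0) (5,3) (3,3) [ray(-1,0) blocked at (3,3)]
Union (13 distinct): (1,0) (1,2) (2,3) (3,3) (4,0) (4,1) (4,2) (4,3) (4,4) (4,5) (5,0) (5,2) (5,3)

Answer: 13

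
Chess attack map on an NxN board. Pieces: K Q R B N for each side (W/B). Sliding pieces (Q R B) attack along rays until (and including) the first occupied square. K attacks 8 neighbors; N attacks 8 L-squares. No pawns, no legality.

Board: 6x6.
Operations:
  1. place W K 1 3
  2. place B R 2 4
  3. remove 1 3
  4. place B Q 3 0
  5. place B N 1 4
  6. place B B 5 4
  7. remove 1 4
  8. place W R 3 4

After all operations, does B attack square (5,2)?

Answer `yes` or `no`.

Answer: yes

Derivation:
Op 1: place WK@(1,3)
Op 2: place BR@(2,4)
Op 3: remove (1,3)
Op 4: place BQ@(3,0)
Op 5: place BN@(1,4)
Op 6: place BB@(5,4)
Op 7: remove (1,4)
Op 8: place WR@(3,4)
Per-piece attacks for B:
  BR@(2,4): attacks (2,5) (2,3) (2,2) (2,1) (2,0) (3,4) (1,4) (0,4) [ray(1,0) blocked at (3,4)]
  BQ@(3,0): attacks (3,1) (3,2) (3,3) (3,4) (4,0) (5,0) (2,0) (1,0) (0,0) (4,1) (5,2) (2,1) (1,2) (0,3) [ray(0,1) blocked at (3,4)]
  BB@(5,4): attacks (4,5) (4,3) (3,2) (2,1) (1,0)
B attacks (5,2): yes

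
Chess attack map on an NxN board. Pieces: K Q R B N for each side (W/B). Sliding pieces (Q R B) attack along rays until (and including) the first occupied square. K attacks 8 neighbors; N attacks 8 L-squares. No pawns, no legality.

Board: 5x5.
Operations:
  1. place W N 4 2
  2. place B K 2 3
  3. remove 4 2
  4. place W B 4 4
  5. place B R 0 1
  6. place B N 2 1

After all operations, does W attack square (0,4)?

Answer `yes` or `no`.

Op 1: place WN@(4,2)
Op 2: place BK@(2,3)
Op 3: remove (4,2)
Op 4: place WB@(4,4)
Op 5: place BR@(0,1)
Op 6: place BN@(2,1)
Per-piece attacks for W:
  WB@(4,4): attacks (3,3) (2,2) (1,1) (0,0)
W attacks (0,4): no

Answer: no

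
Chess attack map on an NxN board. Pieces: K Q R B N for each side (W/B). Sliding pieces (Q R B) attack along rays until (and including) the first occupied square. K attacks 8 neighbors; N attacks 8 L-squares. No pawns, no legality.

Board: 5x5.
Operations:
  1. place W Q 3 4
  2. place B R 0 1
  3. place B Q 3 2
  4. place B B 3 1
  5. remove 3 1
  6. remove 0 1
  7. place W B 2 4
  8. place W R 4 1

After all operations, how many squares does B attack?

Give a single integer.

Op 1: place WQ@(3,4)
Op 2: place BR@(0,1)
Op 3: place BQ@(3,2)
Op 4: place BB@(3,1)
Op 5: remove (3,1)
Op 6: remove (0,1)
Op 7: place WB@(2,4)
Op 8: place WR@(4,1)
Per-piece attacks for B:
  BQ@(3,2): attacks (3,3) (3,4) (3,1) (3,0) (4,2) (2,2) (1,2) (0,2) (4,3) (4,1) (2,3) (1,4) (2,1) (1,0) [ray(0,1) blocked at (3,4); ray(1,-1) blocked at (4,1)]
Union (14 distinct): (0,2) (1,0) (1,2) (1,4) (2,1) (2,2) (2,3) (3,0) (3,1) (3,3) (3,4) (4,1) (4,2) (4,3)

Answer: 14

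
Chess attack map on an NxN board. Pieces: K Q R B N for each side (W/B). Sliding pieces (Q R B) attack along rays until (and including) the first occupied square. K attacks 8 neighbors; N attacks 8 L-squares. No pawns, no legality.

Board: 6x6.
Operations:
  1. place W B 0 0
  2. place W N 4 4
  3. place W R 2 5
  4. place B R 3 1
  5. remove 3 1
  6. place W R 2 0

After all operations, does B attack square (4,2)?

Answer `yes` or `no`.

Answer: no

Derivation:
Op 1: place WB@(0,0)
Op 2: place WN@(4,4)
Op 3: place WR@(2,5)
Op 4: place BR@(3,1)
Op 5: remove (3,1)
Op 6: place WR@(2,0)
Per-piece attacks for B:
B attacks (4,2): no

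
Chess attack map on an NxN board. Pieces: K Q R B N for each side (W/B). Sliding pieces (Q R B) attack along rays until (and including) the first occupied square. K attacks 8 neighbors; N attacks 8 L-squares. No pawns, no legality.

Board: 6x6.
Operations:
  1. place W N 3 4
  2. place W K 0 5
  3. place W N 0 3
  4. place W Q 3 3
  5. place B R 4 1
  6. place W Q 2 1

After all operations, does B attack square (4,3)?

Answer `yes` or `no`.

Op 1: place WN@(3,4)
Op 2: place WK@(0,5)
Op 3: place WN@(0,3)
Op 4: place WQ@(3,3)
Op 5: place BR@(4,1)
Op 6: place WQ@(2,1)
Per-piece attacks for B:
  BR@(4,1): attacks (4,2) (4,3) (4,4) (4,5) (4,0) (5,1) (3,1) (2,1) [ray(-1,0) blocked at (2,1)]
B attacks (4,3): yes

Answer: yes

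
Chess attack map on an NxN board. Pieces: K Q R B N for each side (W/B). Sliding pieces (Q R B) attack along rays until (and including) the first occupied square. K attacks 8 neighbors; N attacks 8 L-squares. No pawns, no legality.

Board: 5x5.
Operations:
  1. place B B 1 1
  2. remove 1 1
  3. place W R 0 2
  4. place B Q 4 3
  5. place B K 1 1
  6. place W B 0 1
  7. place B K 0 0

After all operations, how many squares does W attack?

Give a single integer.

Answer: 10

Derivation:
Op 1: place BB@(1,1)
Op 2: remove (1,1)
Op 3: place WR@(0,2)
Op 4: place BQ@(4,3)
Op 5: place BK@(1,1)
Op 6: place WB@(0,1)
Op 7: place BK@(0,0)
Per-piece attacks for W:
  WB@(0,1): attacks (1,2) (2,3) (3,4) (1,0)
  WR@(0,2): attacks (0,3) (0,4) (0,1) (1,2) (2,2) (3,2) (4,2) [ray(0,-1) blocked at (0,1)]
Union (10 distinct): (0,1) (0,3) (0,4) (1,0) (1,2) (2,2) (2,3) (3,2) (3,4) (4,2)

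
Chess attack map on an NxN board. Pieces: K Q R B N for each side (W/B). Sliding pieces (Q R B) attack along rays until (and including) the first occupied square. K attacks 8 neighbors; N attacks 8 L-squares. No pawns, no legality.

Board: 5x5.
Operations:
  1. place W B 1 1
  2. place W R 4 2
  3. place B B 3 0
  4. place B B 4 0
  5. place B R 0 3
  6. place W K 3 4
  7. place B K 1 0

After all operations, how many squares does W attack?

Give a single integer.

Answer: 13

Derivation:
Op 1: place WB@(1,1)
Op 2: place WR@(4,2)
Op 3: place BB@(3,0)
Op 4: place BB@(4,0)
Op 5: place BR@(0,3)
Op 6: place WK@(3,4)
Op 7: place BK@(1,0)
Per-piece attacks for W:
  WB@(1,1): attacks (2,2) (3,3) (4,4) (2,0) (0,2) (0,0)
  WK@(3,4): attacks (3,3) (4,4) (2,4) (4,3) (2,3)
  WR@(4,2): attacks (4,3) (4,4) (4,1) (4,0) (3,2) (2,2) (1,2) (0,2) [ray(0,-1) blocked at (4,0)]
Union (13 distinct): (0,0) (0,2) (1,2) (2,0) (2,2) (2,3) (2,4) (3,2) (3,3) (4,0) (4,1) (4,3) (4,4)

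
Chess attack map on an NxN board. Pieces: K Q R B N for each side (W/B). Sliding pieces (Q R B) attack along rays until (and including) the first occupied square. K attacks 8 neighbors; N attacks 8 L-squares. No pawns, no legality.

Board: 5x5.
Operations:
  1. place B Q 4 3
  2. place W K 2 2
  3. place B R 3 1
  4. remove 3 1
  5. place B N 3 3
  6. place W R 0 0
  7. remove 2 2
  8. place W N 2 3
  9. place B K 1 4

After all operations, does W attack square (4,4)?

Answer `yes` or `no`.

Op 1: place BQ@(4,3)
Op 2: place WK@(2,2)
Op 3: place BR@(3,1)
Op 4: remove (3,1)
Op 5: place BN@(3,3)
Op 6: place WR@(0,0)
Op 7: remove (2,2)
Op 8: place WN@(2,3)
Op 9: place BK@(1,4)
Per-piece attacks for W:
  WR@(0,0): attacks (0,1) (0,2) (0,3) (0,4) (1,0) (2,0) (3,0) (4,0)
  WN@(2,3): attacks (4,4) (0,4) (3,1) (4,2) (1,1) (0,2)
W attacks (4,4): yes

Answer: yes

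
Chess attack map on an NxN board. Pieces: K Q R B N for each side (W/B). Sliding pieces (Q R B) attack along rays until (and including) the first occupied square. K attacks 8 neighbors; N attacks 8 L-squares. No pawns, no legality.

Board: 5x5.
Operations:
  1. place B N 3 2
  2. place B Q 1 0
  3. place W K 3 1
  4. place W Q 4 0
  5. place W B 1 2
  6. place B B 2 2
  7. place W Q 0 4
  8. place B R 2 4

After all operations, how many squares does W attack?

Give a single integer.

Answer: 21

Derivation:
Op 1: place BN@(3,2)
Op 2: place BQ@(1,0)
Op 3: place WK@(3,1)
Op 4: place WQ@(4,0)
Op 5: place WB@(1,2)
Op 6: place BB@(2,2)
Op 7: place WQ@(0,4)
Op 8: place BR@(2,4)
Per-piece attacks for W:
  WQ@(0,4): attacks (0,3) (0,2) (0,1) (0,0) (1,4) (2,4) (1,3) (2,2) [ray(1,0) blocked at (2,4); ray(1,-1) blocked at (2,2)]
  WB@(1,2): attacks (2,3) (3,4) (2,1) (3,0) (0,3) (0,1)
  WK@(3,1): attacks (3,2) (3,0) (4,1) (2,1) (4,2) (4,0) (2,2) (2,0)
  WQ@(4,0): attacks (4,1) (4,2) (4,3) (4,4) (3,0) (2,0) (1,0) (3,1) [ray(-1,0) blocked at (1,0); ray(-1,1) blocked at (3,1)]
Union (21 distinct): (0,0) (0,1) (0,2) (0,3) (1,0) (1,3) (1,4) (2,0) (2,1) (2,2) (2,3) (2,4) (3,0) (3,1) (3,2) (3,4) (4,0) (4,1) (4,2) (4,3) (4,4)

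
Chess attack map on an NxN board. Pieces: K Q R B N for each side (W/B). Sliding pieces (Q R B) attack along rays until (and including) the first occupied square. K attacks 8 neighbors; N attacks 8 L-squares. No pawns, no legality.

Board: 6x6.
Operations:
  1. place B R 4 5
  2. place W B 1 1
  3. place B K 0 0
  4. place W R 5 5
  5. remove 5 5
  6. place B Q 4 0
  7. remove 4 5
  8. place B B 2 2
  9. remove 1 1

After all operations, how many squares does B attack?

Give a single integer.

Answer: 20

Derivation:
Op 1: place BR@(4,5)
Op 2: place WB@(1,1)
Op 3: place BK@(0,0)
Op 4: place WR@(5,5)
Op 5: remove (5,5)
Op 6: place BQ@(4,0)
Op 7: remove (4,5)
Op 8: place BB@(2,2)
Op 9: remove (1,1)
Per-piece attacks for B:
  BK@(0,0): attacks (0,1) (1,0) (1,1)
  BB@(2,2): attacks (3,3) (4,4) (5,5) (3,1) (4,0) (1,3) (0,4) (1,1) (0,0) [ray(1,-1) blocked at (4,0); ray(-1,-1) blocked at (0,0)]
  BQ@(4,0): attacks (4,1) (4,2) (4,3) (4,4) (4,5) (5,0) (3,0) (2,0) (1,0) (0,0) (5,1) (3,1) (2,2) [ray(-1,0) blocked at (0,0); ray(-1,1) blocked at (2,2)]
Union (20 distinct): (0,0) (0,1) (0,4) (1,0) (1,1) (1,3) (2,0) (2,2) (3,0) (3,1) (3,3) (4,0) (4,1) (4,2) (4,3) (4,4) (4,5) (5,0) (5,1) (5,5)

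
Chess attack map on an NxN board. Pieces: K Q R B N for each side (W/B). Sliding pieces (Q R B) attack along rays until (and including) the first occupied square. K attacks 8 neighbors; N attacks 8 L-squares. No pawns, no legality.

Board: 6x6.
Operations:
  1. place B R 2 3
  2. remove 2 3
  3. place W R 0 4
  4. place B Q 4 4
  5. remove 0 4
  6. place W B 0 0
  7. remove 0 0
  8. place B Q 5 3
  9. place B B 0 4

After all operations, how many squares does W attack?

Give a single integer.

Op 1: place BR@(2,3)
Op 2: remove (2,3)
Op 3: place WR@(0,4)
Op 4: place BQ@(4,4)
Op 5: remove (0,4)
Op 6: place WB@(0,0)
Op 7: remove (0,0)
Op 8: place BQ@(5,3)
Op 9: place BB@(0,4)
Per-piece attacks for W:
Union (0 distinct): (none)

Answer: 0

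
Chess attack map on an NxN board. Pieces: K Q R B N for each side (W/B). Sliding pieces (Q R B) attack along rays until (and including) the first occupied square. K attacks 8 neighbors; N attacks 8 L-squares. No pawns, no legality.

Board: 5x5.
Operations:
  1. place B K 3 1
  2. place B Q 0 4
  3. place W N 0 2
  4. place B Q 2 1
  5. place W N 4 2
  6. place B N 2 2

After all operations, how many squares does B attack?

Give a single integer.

Op 1: place BK@(3,1)
Op 2: place BQ@(0,4)
Op 3: place WN@(0,2)
Op 4: place BQ@(2,1)
Op 5: place WN@(4,2)
Op 6: place BN@(2,2)
Per-piece attacks for B:
  BQ@(0,4): attacks (0,3) (0,2) (1,4) (2,4) (3,4) (4,4) (1,3) (2,2) [ray(0,-1) blocked at (0,2); ray(1,-1) blocked at (2,2)]
  BQ@(2,1): attacks (2,2) (2,0) (3,1) (1,1) (0,1) (3,2) (4,3) (3,0) (1,2) (0,3) (1,0) [ray(0,1) blocked at (2,2); ray(1,0) blocked at (3,1)]
  BN@(2,2): attacks (3,4) (4,3) (1,4) (0,3) (3,0) (4,1) (1,0) (0,1)
  BK@(3,1): attacks (3,2) (3,0) (4,1) (2,1) (4,2) (4,0) (2,2) (2,0)
Union (21 distinct): (0,1) (0,2) (0,3) (1,0) (1,1) (1,2) (1,3) (1,4) (2,0) (2,1) (2,2) (2,4) (3,0) (3,1) (3,2) (3,4) (4,0) (4,1) (4,2) (4,3) (4,4)

Answer: 21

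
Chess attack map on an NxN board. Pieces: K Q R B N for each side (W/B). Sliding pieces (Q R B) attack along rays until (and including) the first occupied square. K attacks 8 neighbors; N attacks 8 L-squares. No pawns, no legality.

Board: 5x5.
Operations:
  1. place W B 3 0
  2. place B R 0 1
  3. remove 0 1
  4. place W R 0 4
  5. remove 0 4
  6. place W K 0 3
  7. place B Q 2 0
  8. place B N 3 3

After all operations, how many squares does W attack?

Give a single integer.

Op 1: place WB@(3,0)
Op 2: place BR@(0,1)
Op 3: remove (0,1)
Op 4: place WR@(0,4)
Op 5: remove (0,4)
Op 6: place WK@(0,3)
Op 7: place BQ@(2,0)
Op 8: place BN@(3,3)
Per-piece attacks for W:
  WK@(0,3): attacks (0,4) (0,2) (1,3) (1,4) (1,2)
  WB@(3,0): attacks (4,1) (2,1) (1,2) (0,3) [ray(-1,1) blocked at (0,3)]
Union (8 distinct): (0,2) (0,3) (0,4) (1,2) (1,3) (1,4) (2,1) (4,1)

Answer: 8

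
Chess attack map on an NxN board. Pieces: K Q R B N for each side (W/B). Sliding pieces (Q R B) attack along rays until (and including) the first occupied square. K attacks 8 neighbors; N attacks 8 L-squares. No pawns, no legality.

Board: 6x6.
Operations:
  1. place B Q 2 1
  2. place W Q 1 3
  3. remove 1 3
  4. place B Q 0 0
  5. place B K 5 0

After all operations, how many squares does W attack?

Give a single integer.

Answer: 0

Derivation:
Op 1: place BQ@(2,1)
Op 2: place WQ@(1,3)
Op 3: remove (1,3)
Op 4: place BQ@(0,0)
Op 5: place BK@(5,0)
Per-piece attacks for W:
Union (0 distinct): (none)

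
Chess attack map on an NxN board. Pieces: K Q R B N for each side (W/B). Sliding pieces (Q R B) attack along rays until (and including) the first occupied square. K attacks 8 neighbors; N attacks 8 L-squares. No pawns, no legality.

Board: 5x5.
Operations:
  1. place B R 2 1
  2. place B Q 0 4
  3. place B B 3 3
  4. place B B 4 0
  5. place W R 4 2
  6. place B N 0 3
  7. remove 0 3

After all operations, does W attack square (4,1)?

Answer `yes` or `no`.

Op 1: place BR@(2,1)
Op 2: place BQ@(0,4)
Op 3: place BB@(3,3)
Op 4: place BB@(4,0)
Op 5: place WR@(4,2)
Op 6: place BN@(0,3)
Op 7: remove (0,3)
Per-piece attacks for W:
  WR@(4,2): attacks (4,3) (4,4) (4,1) (4,0) (3,2) (2,2) (1,2) (0,2) [ray(0,-1) blocked at (4,0)]
W attacks (4,1): yes

Answer: yes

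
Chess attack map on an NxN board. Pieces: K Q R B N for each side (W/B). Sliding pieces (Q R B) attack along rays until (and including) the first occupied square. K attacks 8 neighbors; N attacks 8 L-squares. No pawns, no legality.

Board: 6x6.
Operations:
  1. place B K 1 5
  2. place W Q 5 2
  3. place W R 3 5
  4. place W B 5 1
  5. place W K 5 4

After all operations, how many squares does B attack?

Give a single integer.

Op 1: place BK@(1,5)
Op 2: place WQ@(5,2)
Op 3: place WR@(3,5)
Op 4: place WB@(5,1)
Op 5: place WK@(5,4)
Per-piece attacks for B:
  BK@(1,5): attacks (1,4) (2,5) (0,5) (2,4) (0,4)
Union (5 distinct): (0,4) (0,5) (1,4) (2,4) (2,5)

Answer: 5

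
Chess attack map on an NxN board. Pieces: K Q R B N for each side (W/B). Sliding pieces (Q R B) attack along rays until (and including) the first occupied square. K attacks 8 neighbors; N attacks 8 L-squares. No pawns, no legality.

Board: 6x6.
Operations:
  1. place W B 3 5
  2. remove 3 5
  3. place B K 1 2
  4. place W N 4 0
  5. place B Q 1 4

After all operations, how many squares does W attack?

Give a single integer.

Answer: 3

Derivation:
Op 1: place WB@(3,5)
Op 2: remove (3,5)
Op 3: place BK@(1,2)
Op 4: place WN@(4,0)
Op 5: place BQ@(1,4)
Per-piece attacks for W:
  WN@(4,0): attacks (5,2) (3,2) (2,1)
Union (3 distinct): (2,1) (3,2) (5,2)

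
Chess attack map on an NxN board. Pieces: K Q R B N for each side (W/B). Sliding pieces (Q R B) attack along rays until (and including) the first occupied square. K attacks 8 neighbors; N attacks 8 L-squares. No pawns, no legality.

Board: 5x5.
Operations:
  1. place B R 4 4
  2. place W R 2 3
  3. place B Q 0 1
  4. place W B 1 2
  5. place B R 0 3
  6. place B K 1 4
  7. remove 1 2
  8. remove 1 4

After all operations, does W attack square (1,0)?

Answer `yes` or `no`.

Answer: no

Derivation:
Op 1: place BR@(4,4)
Op 2: place WR@(2,3)
Op 3: place BQ@(0,1)
Op 4: place WB@(1,2)
Op 5: place BR@(0,3)
Op 6: place BK@(1,4)
Op 7: remove (1,2)
Op 8: remove (1,4)
Per-piece attacks for W:
  WR@(2,3): attacks (2,4) (2,2) (2,1) (2,0) (3,3) (4,3) (1,3) (0,3) [ray(-1,0) blocked at (0,3)]
W attacks (1,0): no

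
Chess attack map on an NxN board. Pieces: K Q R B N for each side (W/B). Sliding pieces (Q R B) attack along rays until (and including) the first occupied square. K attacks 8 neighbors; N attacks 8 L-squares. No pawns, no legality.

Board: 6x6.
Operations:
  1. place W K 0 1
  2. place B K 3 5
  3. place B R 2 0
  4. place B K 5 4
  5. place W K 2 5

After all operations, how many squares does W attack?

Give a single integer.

Answer: 10

Derivation:
Op 1: place WK@(0,1)
Op 2: place BK@(3,5)
Op 3: place BR@(2,0)
Op 4: place BK@(5,4)
Op 5: place WK@(2,5)
Per-piece attacks for W:
  WK@(0,1): attacks (0,2) (0,0) (1,1) (1,2) (1,0)
  WK@(2,5): attacks (2,4) (3,5) (1,5) (3,4) (1,4)
Union (10 distinct): (0,0) (0,2) (1,0) (1,1) (1,2) (1,4) (1,5) (2,4) (3,4) (3,5)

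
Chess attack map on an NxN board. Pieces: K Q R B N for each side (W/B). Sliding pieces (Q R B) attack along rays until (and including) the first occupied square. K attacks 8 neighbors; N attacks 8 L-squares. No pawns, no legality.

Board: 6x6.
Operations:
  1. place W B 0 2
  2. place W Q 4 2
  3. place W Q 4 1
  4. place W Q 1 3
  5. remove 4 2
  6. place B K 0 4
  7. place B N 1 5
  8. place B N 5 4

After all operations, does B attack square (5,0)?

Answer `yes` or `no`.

Op 1: place WB@(0,2)
Op 2: place WQ@(4,2)
Op 3: place WQ@(4,1)
Op 4: place WQ@(1,3)
Op 5: remove (4,2)
Op 6: place BK@(0,4)
Op 7: place BN@(1,5)
Op 8: place BN@(5,4)
Per-piece attacks for B:
  BK@(0,4): attacks (0,5) (0,3) (1,4) (1,5) (1,3)
  BN@(1,5): attacks (2,3) (3,4) (0,3)
  BN@(5,4): attacks (3,5) (4,2) (3,3)
B attacks (5,0): no

Answer: no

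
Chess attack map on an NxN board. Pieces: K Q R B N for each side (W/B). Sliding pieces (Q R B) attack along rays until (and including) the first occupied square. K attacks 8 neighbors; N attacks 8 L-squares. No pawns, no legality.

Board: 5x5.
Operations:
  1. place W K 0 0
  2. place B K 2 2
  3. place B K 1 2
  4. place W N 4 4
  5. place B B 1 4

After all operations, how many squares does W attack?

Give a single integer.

Op 1: place WK@(0,0)
Op 2: place BK@(2,2)
Op 3: place BK@(1,2)
Op 4: place WN@(4,4)
Op 5: place BB@(1,4)
Per-piece attacks for W:
  WK@(0,0): attacks (0,1) (1,0) (1,1)
  WN@(4,4): attacks (3,2) (2,3)
Union (5 distinct): (0,1) (1,0) (1,1) (2,3) (3,2)

Answer: 5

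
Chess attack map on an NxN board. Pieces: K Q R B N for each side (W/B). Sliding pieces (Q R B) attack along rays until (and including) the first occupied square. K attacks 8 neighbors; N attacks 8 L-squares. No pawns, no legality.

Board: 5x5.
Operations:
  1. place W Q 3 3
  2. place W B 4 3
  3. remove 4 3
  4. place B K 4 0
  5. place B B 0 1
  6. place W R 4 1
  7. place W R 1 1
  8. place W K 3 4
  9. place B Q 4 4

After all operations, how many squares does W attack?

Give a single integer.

Answer: 21

Derivation:
Op 1: place WQ@(3,3)
Op 2: place WB@(4,3)
Op 3: remove (4,3)
Op 4: place BK@(4,0)
Op 5: place BB@(0,1)
Op 6: place WR@(4,1)
Op 7: place WR@(1,1)
Op 8: place WK@(3,4)
Op 9: place BQ@(4,4)
Per-piece attacks for W:
  WR@(1,1): attacks (1,2) (1,3) (1,4) (1,0) (2,1) (3,1) (4,1) (0,1) [ray(1,0) blocked at (4,1); ray(-1,0) blocked at (0,1)]
  WQ@(3,3): attacks (3,4) (3,2) (3,1) (3,0) (4,3) (2,3) (1,3) (0,3) (4,4) (4,2) (2,4) (2,2) (1,1) [ray(0,1) blocked at (3,4); ray(1,1) blocked at (4,4); ray(-1,-1) blocked at (1,1)]
  WK@(3,4): attacks (3,3) (4,4) (2,4) (4,3) (2,3)
  WR@(4,1): attacks (4,2) (4,3) (4,4) (4,0) (3,1) (2,1) (1,1) [ray(0,1) blocked at (4,4); ray(0,-1) blocked at (4,0); ray(-1,0) blocked at (1,1)]
Union (21 distinct): (0,1) (0,3) (1,0) (1,1) (1,2) (1,3) (1,4) (2,1) (2,2) (2,3) (2,4) (3,0) (3,1) (3,2) (3,3) (3,4) (4,0) (4,1) (4,2) (4,3) (4,4)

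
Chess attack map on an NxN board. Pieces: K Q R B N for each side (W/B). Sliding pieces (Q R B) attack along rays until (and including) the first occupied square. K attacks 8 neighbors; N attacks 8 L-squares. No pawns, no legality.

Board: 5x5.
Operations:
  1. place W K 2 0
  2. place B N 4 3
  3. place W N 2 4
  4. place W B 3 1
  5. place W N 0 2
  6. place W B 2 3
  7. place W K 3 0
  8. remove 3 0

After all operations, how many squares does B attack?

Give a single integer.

Op 1: place WK@(2,0)
Op 2: place BN@(4,3)
Op 3: place WN@(2,4)
Op 4: place WB@(3,1)
Op 5: place WN@(0,2)
Op 6: place WB@(2,3)
Op 7: place WK@(3,0)
Op 8: remove (3,0)
Per-piece attacks for B:
  BN@(4,3): attacks (2,4) (3,1) (2,2)
Union (3 distinct): (2,2) (2,4) (3,1)

Answer: 3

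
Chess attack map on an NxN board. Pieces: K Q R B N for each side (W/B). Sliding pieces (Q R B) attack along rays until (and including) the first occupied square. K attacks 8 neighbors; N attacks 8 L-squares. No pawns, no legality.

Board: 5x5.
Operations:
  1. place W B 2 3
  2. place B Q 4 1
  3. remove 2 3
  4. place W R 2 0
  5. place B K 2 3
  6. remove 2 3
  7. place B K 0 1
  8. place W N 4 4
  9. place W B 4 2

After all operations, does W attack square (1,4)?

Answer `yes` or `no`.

Answer: no

Derivation:
Op 1: place WB@(2,3)
Op 2: place BQ@(4,1)
Op 3: remove (2,3)
Op 4: place WR@(2,0)
Op 5: place BK@(2,3)
Op 6: remove (2,3)
Op 7: place BK@(0,1)
Op 8: place WN@(4,4)
Op 9: place WB@(4,2)
Per-piece attacks for W:
  WR@(2,0): attacks (2,1) (2,2) (2,3) (2,4) (3,0) (4,0) (1,0) (0,0)
  WB@(4,2): attacks (3,3) (2,4) (3,1) (2,0) [ray(-1,-1) blocked at (2,0)]
  WN@(4,4): attacks (3,2) (2,3)
W attacks (1,4): no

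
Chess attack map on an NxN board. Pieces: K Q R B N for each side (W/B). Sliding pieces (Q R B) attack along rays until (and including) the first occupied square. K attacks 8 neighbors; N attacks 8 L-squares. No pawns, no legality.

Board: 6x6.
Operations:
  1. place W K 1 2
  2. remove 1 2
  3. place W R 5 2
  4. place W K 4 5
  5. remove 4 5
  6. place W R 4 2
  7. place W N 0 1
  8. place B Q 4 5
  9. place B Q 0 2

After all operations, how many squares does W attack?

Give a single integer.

Op 1: place WK@(1,2)
Op 2: remove (1,2)
Op 3: place WR@(5,2)
Op 4: place WK@(4,5)
Op 5: remove (4,5)
Op 6: place WR@(4,2)
Op 7: place WN@(0,1)
Op 8: place BQ@(4,5)
Op 9: place BQ@(0,2)
Per-piece attacks for W:
  WN@(0,1): attacks (1,3) (2,2) (2,0)
  WR@(4,2): attacks (4,3) (4,4) (4,5) (4,1) (4,0) (5,2) (3,2) (2,2) (1,2) (0,2) [ray(0,1) blocked at (4,5); ray(1,0) blocked at (5,2); ray(-1,0) blocked at (0,2)]
  WR@(5,2): attacks (5,3) (5,4) (5,5) (5,1) (5,0) (4,2) [ray(-1,0) blocked at (4,2)]
Union (18 distinct): (0,2) (1,2) (1,3) (2,0) (2,2) (3,2) (4,0) (4,1) (4,2) (4,3) (4,4) (4,5) (5,0) (5,1) (5,2) (5,3) (5,4) (5,5)

Answer: 18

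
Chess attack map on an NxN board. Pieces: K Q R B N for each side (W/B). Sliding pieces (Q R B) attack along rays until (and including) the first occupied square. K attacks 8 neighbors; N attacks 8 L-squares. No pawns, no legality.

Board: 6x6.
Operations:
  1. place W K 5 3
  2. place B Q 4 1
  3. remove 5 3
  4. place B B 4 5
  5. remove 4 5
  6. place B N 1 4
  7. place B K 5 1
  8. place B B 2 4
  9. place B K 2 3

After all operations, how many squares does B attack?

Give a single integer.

Op 1: place WK@(5,3)
Op 2: place BQ@(4,1)
Op 3: remove (5,3)
Op 4: place BB@(4,5)
Op 5: remove (4,5)
Op 6: place BN@(1,4)
Op 7: place BK@(5,1)
Op 8: place BB@(2,4)
Op 9: place BK@(2,3)
Per-piece attacks for B:
  BN@(1,4): attacks (3,5) (2,2) (3,3) (0,2)
  BK@(2,3): attacks (2,4) (2,2) (3,3) (1,3) (3,4) (3,2) (1,4) (1,2)
  BB@(2,4): attacks (3,5) (3,3) (4,2) (5,1) (1,5) (1,3) (0,2) [ray(1,-1) blocked at (5,1)]
  BQ@(4,1): attacks (4,2) (4,3) (4,4) (4,5) (4,0) (5,1) (3,1) (2,1) (1,1) (0,1) (5,2) (5,0) (3,2) (2,3) (3,0) [ray(1,0) blocked at (5,1); ray(-1,1) blocked at (2,3)]
  BK@(5,1): attacks (5,2) (5,0) (4,1) (4,2) (4,0)
Union (26 distinct): (0,1) (0,2) (1,1) (1,2) (1,3) (1,4) (1,5) (2,1) (2,2) (2,3) (2,4) (3,0) (3,1) (3,2) (3,3) (3,4) (3,5) (4,0) (4,1) (4,2) (4,3) (4,4) (4,5) (5,0) (5,1) (5,2)

Answer: 26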